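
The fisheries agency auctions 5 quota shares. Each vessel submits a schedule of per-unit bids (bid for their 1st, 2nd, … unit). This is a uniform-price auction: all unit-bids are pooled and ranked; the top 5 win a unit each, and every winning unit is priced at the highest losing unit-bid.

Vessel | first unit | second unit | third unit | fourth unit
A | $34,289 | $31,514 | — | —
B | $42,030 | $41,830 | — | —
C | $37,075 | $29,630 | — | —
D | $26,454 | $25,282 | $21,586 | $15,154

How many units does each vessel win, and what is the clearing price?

All unit-bids, highest first — top 5: 42,030 (B-1), 41,830 (B-2), 37,075 (C-1), 34,289 (A-1), 31,514 (A-2)
The (k+1)-th unit-bid is $29,630.
Allocation: A 2, B 2, C 1.

A 2, B 2, C 1; clearing price $29,630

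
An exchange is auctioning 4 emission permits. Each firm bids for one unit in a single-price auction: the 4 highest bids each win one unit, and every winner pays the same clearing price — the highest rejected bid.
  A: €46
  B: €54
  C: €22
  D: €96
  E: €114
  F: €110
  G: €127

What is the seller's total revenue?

Total revenue: €216

Bids ranked high→low: 127 (G), 114 (E), 110 (F), 96 (D), 54 (B), 46 (A), …
Top 4: G, E, F, D.
Clearing price = highest rejected bid = €54.
Total revenue = 4 × €54 = €216.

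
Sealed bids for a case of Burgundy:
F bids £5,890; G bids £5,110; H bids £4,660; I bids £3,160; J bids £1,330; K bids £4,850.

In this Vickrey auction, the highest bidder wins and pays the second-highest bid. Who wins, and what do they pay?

Rule: the highest bidder wins and pays the second-highest bid.
Bids in order: 5,890 (F) > 5,110 (G) > 4,850 (K) > 4,660 (H) > 3,160 (I) > 1,330 (J)
Second-price: F pays G's bid of £5,110.

F pays £5,110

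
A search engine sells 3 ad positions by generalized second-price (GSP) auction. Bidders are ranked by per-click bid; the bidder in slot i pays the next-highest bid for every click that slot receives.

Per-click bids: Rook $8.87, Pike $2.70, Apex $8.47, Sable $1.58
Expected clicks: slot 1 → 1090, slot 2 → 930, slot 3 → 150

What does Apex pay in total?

Sorting advertisers: $8.87 (Rook) > $8.47 (Apex) > $2.70 (Pike) > $1.58 (Sable)
Apex holds slot 2 → pays next bid $2.70 × 930 clicks = $2511.00.

Apex pays $2511.00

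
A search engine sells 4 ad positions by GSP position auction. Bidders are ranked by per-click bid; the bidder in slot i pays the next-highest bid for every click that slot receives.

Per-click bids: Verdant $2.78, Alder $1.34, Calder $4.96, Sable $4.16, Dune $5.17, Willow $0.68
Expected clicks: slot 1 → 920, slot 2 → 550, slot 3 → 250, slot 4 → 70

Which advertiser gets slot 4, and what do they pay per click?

Verdant; $1.34 per click

Per-click bids in order: $5.17 (Dune) > $4.96 (Calder) > $4.16 (Sable) > $2.78 (Verdant) > $1.34 (Alder) > …
Slot 4 goes to the fourth-ranked bidder, Verdant, who pays the next bid down: $1.34/click.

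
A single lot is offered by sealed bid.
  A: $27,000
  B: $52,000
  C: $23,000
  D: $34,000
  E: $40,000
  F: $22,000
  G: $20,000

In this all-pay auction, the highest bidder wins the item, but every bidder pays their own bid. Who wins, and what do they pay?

B pays $52,000

Bids in order: 52,000 (B) > 40,000 (E) > 34,000 (D) > 27,000 (A) > 23,000 (C) > 22,000 (F) > …
B is highest and takes the item; every bidder forfeits their bid.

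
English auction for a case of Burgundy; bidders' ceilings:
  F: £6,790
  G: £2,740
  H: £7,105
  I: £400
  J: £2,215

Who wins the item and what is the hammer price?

Limits ranked: 7,105 (H) > 6,790 (F) > 2,740 (G) > 2,215 (J) > 400 (I)
Bidding ends when F exits at £6,790; H takes it.

H wins at £6,790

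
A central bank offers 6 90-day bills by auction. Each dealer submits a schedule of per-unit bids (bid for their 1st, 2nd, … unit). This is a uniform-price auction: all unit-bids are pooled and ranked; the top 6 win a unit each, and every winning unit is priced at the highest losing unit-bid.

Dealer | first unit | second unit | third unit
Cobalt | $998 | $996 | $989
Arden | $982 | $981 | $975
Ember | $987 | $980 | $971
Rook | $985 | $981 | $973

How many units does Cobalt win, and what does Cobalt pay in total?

All unit-bids, highest first — top 6: 998 (Cobalt-1), 996 (Cobalt-2), 989 (Cobalt-3), 987 (Ember-1), 985 (Rook-1), 982 (Arden-1)
The (k+1)-th unit-bid is $981.
Cobalt wins 3 unit(s) at $981 each.

Cobalt: 3 units, pays $2,943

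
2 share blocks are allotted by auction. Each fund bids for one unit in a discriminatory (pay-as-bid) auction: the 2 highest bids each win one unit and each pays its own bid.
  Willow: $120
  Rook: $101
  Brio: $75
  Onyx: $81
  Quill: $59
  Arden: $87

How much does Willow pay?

Willow pays $120

Bids ranked high→low: 120 (Willow), 101 (Rook), 87 (Arden), 81 (Onyx), …
Winners (2 units): Willow, Rook.
Willow wins → own bid $120.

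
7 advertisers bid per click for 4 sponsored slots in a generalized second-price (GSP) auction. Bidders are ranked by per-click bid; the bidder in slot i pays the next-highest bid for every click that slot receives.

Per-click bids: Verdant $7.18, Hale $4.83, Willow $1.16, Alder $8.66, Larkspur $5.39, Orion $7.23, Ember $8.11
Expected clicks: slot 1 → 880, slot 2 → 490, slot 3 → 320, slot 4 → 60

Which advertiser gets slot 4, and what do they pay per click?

Ranked by bid: $8.66 (Alder) > $8.11 (Ember) > $7.23 (Orion) > $7.18 (Verdant) > $5.39 (Larkspur) > …
Slot 4 goes to the fourth-ranked bidder, Verdant, who pays the next bid down: $5.39/click.

Verdant; $5.39 per click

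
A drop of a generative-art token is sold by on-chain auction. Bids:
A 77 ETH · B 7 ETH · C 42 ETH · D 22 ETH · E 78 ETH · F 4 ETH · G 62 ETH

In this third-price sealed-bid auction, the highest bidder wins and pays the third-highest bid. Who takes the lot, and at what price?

Third-price sealed-bid auction: the highest bidder wins and pays the third-highest bid.
Sorting bids: 78 (E) > 77 (A) > 62 (G) > 42 (C) > 22 (D) > 7 (B) > …
E wins; payment is bid #3 in the ranking = 62 ETH.

E pays 62 ETH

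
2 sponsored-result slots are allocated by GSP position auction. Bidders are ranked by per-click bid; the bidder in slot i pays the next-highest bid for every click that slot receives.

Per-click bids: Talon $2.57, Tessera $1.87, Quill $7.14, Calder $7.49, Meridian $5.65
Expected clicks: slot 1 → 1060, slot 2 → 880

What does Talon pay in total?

Per-click bids in order: $7.49 (Calder) > $7.14 (Quill) > $5.65 (Meridian) > …
Talon ranks below slot 2 → no slot, pays nothing.

Talon pays $0.00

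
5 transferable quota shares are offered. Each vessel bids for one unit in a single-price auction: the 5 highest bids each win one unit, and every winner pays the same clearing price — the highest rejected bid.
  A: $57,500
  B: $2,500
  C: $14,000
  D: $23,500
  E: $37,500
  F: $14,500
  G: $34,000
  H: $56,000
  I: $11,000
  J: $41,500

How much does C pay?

Ordering the bids: 57,500 (A), 56,000 (H), 41,500 (J), 37,500 (E), 34,000 (G), 23,500 (D), 14,500 (F), …
Winners (5 units): A, H, J, E, G.
Highest unsuccessful bid: $23,500 → clearing price.
C does not win → pays $0.

C pays $0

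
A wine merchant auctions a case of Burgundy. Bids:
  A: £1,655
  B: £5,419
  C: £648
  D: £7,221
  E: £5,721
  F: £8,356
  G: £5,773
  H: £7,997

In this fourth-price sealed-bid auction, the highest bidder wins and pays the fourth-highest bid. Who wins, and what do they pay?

F pays £5,773

Rule: the highest bidder wins and pays the fourth-highest bid.
Sorting bids: 8,356 (F) > 7,997 (H) > 7,221 (D) > 5,773 (G) > 5,721 (E) > 5,419 (B) > …
F is highest; pays the fourth-highest bid, £5,773.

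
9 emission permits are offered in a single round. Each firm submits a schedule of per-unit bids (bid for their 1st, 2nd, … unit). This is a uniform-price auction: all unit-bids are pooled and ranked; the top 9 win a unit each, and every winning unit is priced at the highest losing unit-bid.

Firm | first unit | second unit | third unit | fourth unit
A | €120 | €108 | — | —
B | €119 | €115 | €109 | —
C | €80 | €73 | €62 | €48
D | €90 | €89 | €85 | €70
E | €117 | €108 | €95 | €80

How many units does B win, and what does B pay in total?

Pooled unit-bids ranked (top 9): 120 (A-1), 119 (B-1), 117 (E-1), 115 (B-2), 109 (B-3), 108 (A-2), 108 (E-2), 95 (E-3), 90 (D-1)
The (k+1)-th unit-bid is €89.
B wins 3 unit(s) at €89 each.

B: 3 units, pays €267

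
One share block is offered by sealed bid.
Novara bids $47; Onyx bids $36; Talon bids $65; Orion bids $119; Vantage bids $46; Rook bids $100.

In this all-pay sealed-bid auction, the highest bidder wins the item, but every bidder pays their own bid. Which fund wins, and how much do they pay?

Orion pays $119

All-pay sealed-bid auction: the highest bidder wins the item, but every bidder pays their own bid.
Bids in order: 119 (Orion) > 100 (Rook) > 65 (Talon) > 47 (Novara) > 46 (Vantage) > 36 (Onyx)
Orion is highest and takes the item; every bidder forfeits their bid.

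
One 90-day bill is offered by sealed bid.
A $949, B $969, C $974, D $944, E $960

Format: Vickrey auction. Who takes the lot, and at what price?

Vickrey auction: the highest bidder wins and pays the second-highest bid.
Bids ranked: 974 (C) > 969 (B) > 960 (E) > 949 (A) > 944 (D)
C is highest; pays the second-highest bid, $969.

C pays $969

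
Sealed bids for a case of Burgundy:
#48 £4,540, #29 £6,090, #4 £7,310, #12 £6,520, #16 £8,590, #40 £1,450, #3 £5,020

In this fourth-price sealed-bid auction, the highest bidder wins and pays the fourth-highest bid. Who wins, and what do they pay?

#16 pays £6,090

Sorting bids: 8,590 (#16) > 7,310 (#4) > 6,520 (#12) > 6,090 (#29) > 5,020 (#3) > 4,540 (#48) > …
#16 is highest; pays the fourth-highest bid, £6,090.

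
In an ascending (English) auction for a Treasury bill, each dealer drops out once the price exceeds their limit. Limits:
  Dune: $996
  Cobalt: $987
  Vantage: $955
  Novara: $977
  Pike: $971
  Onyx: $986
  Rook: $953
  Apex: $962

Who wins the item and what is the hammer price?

Dune wins at $987

Rule: the price rises until one bidder remains; the winner pays the price at which the last rival dropped out.
Limits ranked: 996 (Dune) > 987 (Cobalt) > 986 (Onyx) > 977 (Novara) > 971 (Pike) > 962 (Apex) > …
Bidding ends when Cobalt exits at $987; Dune takes it.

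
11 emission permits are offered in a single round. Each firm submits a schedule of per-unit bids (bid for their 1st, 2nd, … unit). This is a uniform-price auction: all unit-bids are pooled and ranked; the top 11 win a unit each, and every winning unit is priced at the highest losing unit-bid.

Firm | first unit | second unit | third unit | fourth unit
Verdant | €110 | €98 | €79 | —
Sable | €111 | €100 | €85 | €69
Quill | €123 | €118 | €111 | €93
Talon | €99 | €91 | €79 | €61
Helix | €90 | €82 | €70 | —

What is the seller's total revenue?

Total revenue: €935

Pooled unit-bids ranked (top 11): 123 (Quill-1), 118 (Quill-2), 111 (Sable-1), 111 (Quill-3), 110 (Verdant-1), 100 (Sable-2), 99 (Talon-1), 98 (Verdant-2), 93 (Quill-4), 91 (Talon-2), 90 (Helix-1)
The (k+1)-th unit-bid is €85.
Allocation: Helix 1, Quill 4, Sable 2, Talon 2, Verdant 2. Every unit priced at €85.
Revenue = 11 × 85 = €935.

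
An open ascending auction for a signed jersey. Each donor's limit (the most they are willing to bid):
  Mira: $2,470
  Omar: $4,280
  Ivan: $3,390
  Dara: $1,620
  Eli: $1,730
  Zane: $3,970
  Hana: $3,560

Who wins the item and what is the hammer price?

Omar wins at $3,970

Limits in order: 4,280 (Omar) > 3,970 (Zane) > 3,560 (Hana) > 3,390 (Ivan) > 2,470 (Mira) > 1,730 (Eli) > …
Zane is the last rival to drop out, at $3,970; Omar remains and wins at that price.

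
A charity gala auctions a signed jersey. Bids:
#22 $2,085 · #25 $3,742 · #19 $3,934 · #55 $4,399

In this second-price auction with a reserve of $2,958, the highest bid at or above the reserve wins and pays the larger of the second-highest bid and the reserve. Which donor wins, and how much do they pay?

Second-price auction with a reserve of $2,958: the highest bid at or above the reserve wins and pays the larger of the second-highest bid and the reserve.
Sorting bids: 4,399 (#55) > 3,934 (#19) > 3,742 (#25) > 2,085 (#22)
Highest eligible bid: #55 at $4,399.
Second-highest bid $3,934 exceeds the reserve $2,958 → payment $3,934.

#55 pays $3,934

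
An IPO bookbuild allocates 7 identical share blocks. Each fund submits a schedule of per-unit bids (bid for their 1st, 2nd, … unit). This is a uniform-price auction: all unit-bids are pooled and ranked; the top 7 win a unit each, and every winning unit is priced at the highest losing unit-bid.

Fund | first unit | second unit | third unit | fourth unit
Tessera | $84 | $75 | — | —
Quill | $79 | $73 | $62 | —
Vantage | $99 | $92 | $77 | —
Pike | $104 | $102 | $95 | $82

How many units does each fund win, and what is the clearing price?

Pike 4, Tessera 1, Vantage 2; clearing price $79

Pooled unit-bids ranked (top 7): 104 (Pike-1), 102 (Pike-2), 99 (Vantage-1), 95 (Pike-3), 92 (Vantage-2), 84 (Tessera-1), 82 (Pike-4)
Highest rejected unit-bid = $79.
Allocation: Pike 4, Tessera 1, Vantage 2.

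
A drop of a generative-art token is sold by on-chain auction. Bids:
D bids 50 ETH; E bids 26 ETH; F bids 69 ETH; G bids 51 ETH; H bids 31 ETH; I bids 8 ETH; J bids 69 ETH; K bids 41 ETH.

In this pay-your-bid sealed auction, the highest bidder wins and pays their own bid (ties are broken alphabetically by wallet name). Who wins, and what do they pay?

F pays 69 ETH

Rule: the highest bidder wins and pays their own bid.
Bids ranked: 69 (F) > 69 (J) > 51 (G) > 50 (D) > 41 (K) > 31 (H) > …
Tie at 69 ETH → F wins by tie-break.
F is highest → pays own bid, 69 ETH.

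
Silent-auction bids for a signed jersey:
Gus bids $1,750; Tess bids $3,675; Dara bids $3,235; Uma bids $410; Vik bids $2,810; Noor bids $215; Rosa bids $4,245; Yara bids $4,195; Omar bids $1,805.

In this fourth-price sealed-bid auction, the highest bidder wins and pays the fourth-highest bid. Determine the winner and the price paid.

Sorting bids: 4,245 (Rosa) > 4,195 (Yara) > 3,675 (Tess) > 3,235 (Dara) > 2,810 (Vik) > 1,805 (Omar) > …
Rosa wins; payment is bid #4 in the ranking = $3,235.

Rosa pays $3,235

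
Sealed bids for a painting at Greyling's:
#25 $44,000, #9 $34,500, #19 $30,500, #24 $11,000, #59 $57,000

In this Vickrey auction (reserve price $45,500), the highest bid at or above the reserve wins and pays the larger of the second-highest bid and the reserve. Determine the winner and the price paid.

#59 pays $45,500

Sorting bids: 57,000 (#59) > 44,000 (#25) > 34,500 (#9) > 30,500 (#19) > 11,000 (#24)
Highest eligible bid: #59 at $57,000.
max(second-highest $44,000, reserve $45,500) = $45,500.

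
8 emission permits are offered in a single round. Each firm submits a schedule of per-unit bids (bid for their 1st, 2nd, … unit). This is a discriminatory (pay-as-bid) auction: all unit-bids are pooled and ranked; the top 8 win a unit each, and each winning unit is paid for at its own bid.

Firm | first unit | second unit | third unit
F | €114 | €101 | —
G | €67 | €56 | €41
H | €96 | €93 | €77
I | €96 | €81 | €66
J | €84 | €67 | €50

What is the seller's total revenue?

Total revenue: €742

Pooled unit-bids ranked (top 8): 114 (F-1), 101 (F-2), 96 (H-1), 96 (I-1), 93 (H-2), 84 (J-1), 81 (I-2), 77 (H-3)
Next rejected bid: €67 (not a price — pay-as-bid).
Each winning unit pays its own bid.
Revenue = 114 + 101 + 96 + 96 + 93 + 84 + 81 + 77 = €742.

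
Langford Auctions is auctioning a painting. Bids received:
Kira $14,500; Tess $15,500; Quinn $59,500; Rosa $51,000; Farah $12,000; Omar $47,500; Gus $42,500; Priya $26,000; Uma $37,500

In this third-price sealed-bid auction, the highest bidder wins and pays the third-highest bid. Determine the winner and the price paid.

Quinn pays $47,500

Sorting bids: 59,500 (Quinn) > 51,000 (Rosa) > 47,500 (Omar) > 42,500 (Gus) > 37,500 (Uma) > 26,000 (Priya) > …
Quinn wins; payment is bid #3 in the ranking = $47,500.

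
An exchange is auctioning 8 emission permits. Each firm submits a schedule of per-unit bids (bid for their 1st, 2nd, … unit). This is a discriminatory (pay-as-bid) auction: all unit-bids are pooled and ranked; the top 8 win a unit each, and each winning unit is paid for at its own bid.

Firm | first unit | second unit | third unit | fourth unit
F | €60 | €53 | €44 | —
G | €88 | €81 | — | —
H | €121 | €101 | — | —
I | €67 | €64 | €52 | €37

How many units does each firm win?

Pooled unit-bids ranked (top 8): 121 (H-1), 101 (H-2), 88 (G-1), 81 (G-2), 67 (I-1), 64 (I-2), 60 (F-1), 53 (F-2)
Next rejected bid: €52 (not a price — pay-as-bid).
Allocation: F 2, G 2, H 2, I 2.

F 2, G 2, H 2, I 2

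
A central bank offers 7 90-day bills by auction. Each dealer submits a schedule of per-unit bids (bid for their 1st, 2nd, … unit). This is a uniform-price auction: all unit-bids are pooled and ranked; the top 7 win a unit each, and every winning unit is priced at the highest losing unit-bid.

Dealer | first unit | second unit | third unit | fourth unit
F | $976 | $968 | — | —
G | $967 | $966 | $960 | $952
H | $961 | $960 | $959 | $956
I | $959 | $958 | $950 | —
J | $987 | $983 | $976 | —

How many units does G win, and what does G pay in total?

G: 2 units, pays $1,922

All unit-bids, highest first — top 7: 987 (J-1), 983 (J-2), 976 (F-1), 976 (J-3), 968 (F-2), 967 (G-1), 966 (G-2)
Highest rejected unit-bid = $961.
G wins 2 unit(s) at $961 each.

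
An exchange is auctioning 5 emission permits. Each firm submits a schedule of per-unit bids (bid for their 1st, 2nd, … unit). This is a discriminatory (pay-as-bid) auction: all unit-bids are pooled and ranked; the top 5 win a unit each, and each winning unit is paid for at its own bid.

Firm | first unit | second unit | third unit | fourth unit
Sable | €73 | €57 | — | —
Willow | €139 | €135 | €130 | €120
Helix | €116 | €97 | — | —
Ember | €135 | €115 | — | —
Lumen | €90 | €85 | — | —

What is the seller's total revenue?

Total revenue: €659

Pooled unit-bids ranked (top 5): 139 (Willow-1), 135 (Willow-2), 135 (Ember-1), 130 (Willow-3), 120 (Willow-4)
Next rejected bid: €116 (not a price — pay-as-bid).
Each winning unit pays its own bid.
Revenue = 139 + 135 + 135 + 130 + 120 = €659.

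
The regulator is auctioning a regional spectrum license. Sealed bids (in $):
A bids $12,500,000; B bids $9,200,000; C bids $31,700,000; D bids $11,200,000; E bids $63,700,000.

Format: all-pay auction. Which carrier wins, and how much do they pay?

Sorting bids: 63,700,000 (E) > 31,700,000 (C) > 12,500,000 (A) > 11,200,000 (D) > 9,200,000 (B)
E is highest and takes the item; every bidder forfeits their bid.

E pays $63,700,000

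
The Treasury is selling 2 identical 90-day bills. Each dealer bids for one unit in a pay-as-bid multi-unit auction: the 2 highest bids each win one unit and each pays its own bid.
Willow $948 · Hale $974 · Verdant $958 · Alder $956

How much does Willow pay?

Willow pays $0

Sorting: 974 (Hale), 958 (Verdant), 956 (Alder), 948 (Willow)
Winners (2 units): Hale, Verdant.
Willow does not win → $0.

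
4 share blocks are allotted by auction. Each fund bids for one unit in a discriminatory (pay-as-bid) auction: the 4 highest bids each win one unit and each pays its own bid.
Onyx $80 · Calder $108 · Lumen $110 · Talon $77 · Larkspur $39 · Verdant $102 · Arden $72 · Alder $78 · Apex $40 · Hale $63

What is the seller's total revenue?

Ordering the bids: 110 (Lumen), 108 (Calder), 102 (Verdant), 80 (Onyx), 78 (Alder), 77 (Talon), …
Winners (4 units): Lumen, Calder, Verdant, Onyx.
Total revenue = 110 + 108 + 102 + 80 = $400.

Total revenue: $400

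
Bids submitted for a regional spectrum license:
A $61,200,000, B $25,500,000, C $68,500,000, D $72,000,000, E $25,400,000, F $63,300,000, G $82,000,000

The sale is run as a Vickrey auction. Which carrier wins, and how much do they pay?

G pays $72,000,000

Bids in order: 82,000,000 (G) > 72,000,000 (D) > 68,500,000 (C) > 63,300,000 (F) > 61,200,000 (A) > 25,500,000 (B) > …
Second-price: G pays D's bid of $72,000,000.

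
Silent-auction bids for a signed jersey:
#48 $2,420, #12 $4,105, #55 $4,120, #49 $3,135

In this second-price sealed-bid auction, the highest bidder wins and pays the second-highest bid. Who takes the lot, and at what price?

#55 pays $4,105

Second-price sealed-bid auction: the highest bidder wins and pays the second-highest bid.
Bids in order: 4,120 (#55) > 4,105 (#12) > 3,135 (#49) > 2,420 (#48)
#55 wins with the highest bid; price is set by the runner-up at $4,105.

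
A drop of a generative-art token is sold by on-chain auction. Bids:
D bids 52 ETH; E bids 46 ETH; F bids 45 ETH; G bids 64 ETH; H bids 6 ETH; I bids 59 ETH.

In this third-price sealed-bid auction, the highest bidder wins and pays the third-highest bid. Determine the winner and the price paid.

G pays 52 ETH

Sorting bids: 64 (G) > 59 (I) > 52 (D) > 46 (E) > 45 (F) > 6 (H)
G is highest; pays the third-highest bid, 52 ETH.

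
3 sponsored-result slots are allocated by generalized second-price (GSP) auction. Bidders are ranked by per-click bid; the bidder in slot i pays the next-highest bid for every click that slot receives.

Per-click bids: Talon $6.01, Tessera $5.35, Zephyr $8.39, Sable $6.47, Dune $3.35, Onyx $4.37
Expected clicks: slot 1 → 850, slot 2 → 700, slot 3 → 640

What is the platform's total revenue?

Total revenue: $13130.50

Sorting advertisers: $8.39 (Zephyr) > $6.47 (Sable) > $6.01 (Talon) > $5.35 (Tessera) > …
Slot 1: Zephyr pays $6.47 × 850 = $5499.50
Slot 2: Sable pays $6.01 × 700 = $4207.00
Slot 3: Talon pays $5.35 × 640 = $3424.00
Total = $13130.50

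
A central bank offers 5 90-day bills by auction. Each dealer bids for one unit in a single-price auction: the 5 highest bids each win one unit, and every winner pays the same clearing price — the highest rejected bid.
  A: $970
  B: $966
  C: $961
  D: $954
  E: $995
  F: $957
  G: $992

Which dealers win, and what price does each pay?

Ordering the bids: 995 (E), 992 (G), 970 (A), 966 (B), 961 (C), 957 (F), 954 (D)
Winners (5 units): E, G, A, B, C.
Clearing price = highest rejected bid = $957.

E, G, A, B, C; each pays $957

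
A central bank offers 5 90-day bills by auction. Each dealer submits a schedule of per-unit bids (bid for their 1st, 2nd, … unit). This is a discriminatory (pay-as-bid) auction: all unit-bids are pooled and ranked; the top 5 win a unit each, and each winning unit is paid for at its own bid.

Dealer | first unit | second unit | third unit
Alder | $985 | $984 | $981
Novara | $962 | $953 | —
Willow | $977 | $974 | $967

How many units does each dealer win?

Merging the schedules and taking the best 5: 985 (Alder-1), 984 (Alder-2), 981 (Alder-3), 977 (Willow-1), 974 (Willow-2)
Next rejected bid: $967 (not a price — pay-as-bid).
Allocation: Alder 3, Willow 2.

Alder 3, Willow 2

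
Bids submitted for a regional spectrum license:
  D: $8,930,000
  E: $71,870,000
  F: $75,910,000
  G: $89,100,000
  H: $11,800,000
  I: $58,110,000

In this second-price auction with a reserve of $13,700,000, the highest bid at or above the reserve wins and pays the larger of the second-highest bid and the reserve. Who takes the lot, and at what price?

Bids ranked: 89,100,000 (G) > 75,910,000 (F) > 71,870,000 (E) > 58,110,000 (I) > 11,800,000 (H) > 8,930,000 (D)
Highest eligible bid: G at $89,100,000.
max(second-highest $75,910,000, reserve $13,700,000) = $75,910,000; the reserve does not bind.

G pays $75,910,000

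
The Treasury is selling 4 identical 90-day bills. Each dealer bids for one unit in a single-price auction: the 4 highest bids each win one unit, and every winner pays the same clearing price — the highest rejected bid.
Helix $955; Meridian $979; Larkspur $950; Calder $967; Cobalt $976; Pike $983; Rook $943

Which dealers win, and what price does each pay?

Pike, Meridian, Cobalt, Calder; each pays $955

Sorting: 983 (Pike), 979 (Meridian), 976 (Cobalt), 967 (Calder), 955 (Helix), 950 (Larkspur), …
The 4 highest are Pike, Meridian, Cobalt, Calder.
Highest unsuccessful bid: $955 → clearing price.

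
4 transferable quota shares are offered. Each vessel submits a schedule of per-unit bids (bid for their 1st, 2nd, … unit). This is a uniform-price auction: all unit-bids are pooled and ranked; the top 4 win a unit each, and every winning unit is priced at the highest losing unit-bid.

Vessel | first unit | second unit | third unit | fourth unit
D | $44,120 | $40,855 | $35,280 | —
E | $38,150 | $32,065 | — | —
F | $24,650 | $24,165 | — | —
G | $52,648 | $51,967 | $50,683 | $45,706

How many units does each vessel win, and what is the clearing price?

G 4; clearing price $44,120

Merging the schedules and taking the best 4: 52,648 (G-1), 51,967 (G-2), 50,683 (G-3), 45,706 (G-4)
The (k+1)-th unit-bid is $44,120.
Allocation: G 4.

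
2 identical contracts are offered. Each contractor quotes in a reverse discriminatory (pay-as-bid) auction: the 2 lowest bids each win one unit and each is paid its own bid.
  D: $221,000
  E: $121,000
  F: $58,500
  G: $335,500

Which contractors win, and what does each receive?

F $58,500, E $121,000

Ordering the bids: 58,500 (F), 121,000 (E), 221,000 (D), 335,500 (G)
Lowest 2: F, E.
Each winner is paid its own bid: F $58,500, E $121,000.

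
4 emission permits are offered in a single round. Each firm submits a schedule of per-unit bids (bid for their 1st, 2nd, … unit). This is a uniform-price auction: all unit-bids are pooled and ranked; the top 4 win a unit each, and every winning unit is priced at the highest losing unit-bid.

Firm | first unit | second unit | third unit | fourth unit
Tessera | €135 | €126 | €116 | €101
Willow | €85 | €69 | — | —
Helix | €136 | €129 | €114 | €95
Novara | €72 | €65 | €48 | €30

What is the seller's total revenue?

Total revenue: €464

Pooled unit-bids ranked (top 4): 136 (Helix-1), 135 (Tessera-1), 129 (Helix-2), 126 (Tessera-2)
Highest rejected unit-bid = €116.
Allocation: Helix 2, Tessera 2. Every unit priced at €116.
Revenue = 4 × 116 = €464.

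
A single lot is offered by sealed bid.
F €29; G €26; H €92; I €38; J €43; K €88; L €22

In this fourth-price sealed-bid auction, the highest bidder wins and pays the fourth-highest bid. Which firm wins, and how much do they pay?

Bids in order: 92 (H) > 88 (K) > 43 (J) > 38 (I) > 29 (F) > 26 (G) > …
H wins; payment is bid #4 in the ranking = €38.

H pays €38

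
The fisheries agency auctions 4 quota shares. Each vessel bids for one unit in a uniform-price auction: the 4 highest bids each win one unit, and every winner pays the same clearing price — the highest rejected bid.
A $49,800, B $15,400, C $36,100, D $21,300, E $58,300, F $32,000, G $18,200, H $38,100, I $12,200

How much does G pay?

Bids ranked high→low: 58,300 (E), 49,800 (A), 38,100 (H), 36,100 (C), 32,000 (F), 21,300 (D), …
Top 4: E, A, H, C.
Clearing price = highest rejected bid = $32,000.
G does not win → pays $0.

G pays $0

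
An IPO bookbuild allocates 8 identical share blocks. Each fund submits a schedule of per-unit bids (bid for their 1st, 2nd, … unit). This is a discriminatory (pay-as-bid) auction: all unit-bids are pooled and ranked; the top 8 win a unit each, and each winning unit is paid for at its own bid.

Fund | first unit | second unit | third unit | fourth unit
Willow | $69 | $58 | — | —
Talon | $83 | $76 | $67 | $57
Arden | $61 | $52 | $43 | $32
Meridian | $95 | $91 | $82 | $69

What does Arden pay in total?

Pooled unit-bids ranked (top 8): 95 (Meridian-1), 91 (Meridian-2), 83 (Talon-1), 82 (Meridian-3), 76 (Talon-2), 69 (Willow-1), 69 (Meridian-4), 67 (Talon-3)
Next rejected bid: $61 (not a price — pay-as-bid).
Arden wins no units.

Arden pays $0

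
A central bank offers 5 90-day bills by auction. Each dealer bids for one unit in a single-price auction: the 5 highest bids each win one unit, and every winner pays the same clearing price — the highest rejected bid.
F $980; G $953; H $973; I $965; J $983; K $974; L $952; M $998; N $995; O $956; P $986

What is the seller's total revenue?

Total revenue: $4,870

Sorting: 998 (M), 995 (N), 986 (P), 983 (J), 980 (F), 974 (K), 973 (H), …
Winners (5 units): M, N, P, J, F.
Highest unsuccessful bid: $974 → clearing price.
Total revenue = 5 × $974 = $4,870.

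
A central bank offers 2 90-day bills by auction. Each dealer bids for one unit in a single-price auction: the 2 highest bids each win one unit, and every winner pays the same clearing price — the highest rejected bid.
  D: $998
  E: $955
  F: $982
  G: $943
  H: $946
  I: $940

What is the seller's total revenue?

Total revenue: $1,910

Bids ranked high→low: 998 (D), 982 (F), 955 (E), 946 (H), …
Top 2: D, F.
First losing bid is E's $955, which sets the uniform price.
Total revenue = 2 × $955 = $1,910.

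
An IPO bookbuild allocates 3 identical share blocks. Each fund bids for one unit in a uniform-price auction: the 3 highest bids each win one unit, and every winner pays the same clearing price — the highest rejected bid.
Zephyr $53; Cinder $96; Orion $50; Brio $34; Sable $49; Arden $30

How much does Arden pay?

Sorting: 96 (Cinder), 53 (Zephyr), 50 (Orion), 49 (Sable), 34 (Brio), …
The 3 highest are Cinder, Zephyr, Orion.
First losing bid is Sable's $49, which sets the uniform price.
Arden does not win → pays $0.

Arden pays $0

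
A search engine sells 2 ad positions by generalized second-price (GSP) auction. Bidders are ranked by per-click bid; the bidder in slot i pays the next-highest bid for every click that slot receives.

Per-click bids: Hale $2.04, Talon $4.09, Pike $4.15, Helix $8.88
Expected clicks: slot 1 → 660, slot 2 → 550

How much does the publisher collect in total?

Total revenue: $4988.50

Per-click bids in order: $8.88 (Helix) > $4.15 (Pike) > $4.09 (Talon) > …
Slot 1: Helix pays $4.15 × 660 = $2739.00
Slot 2: Pike pays $4.09 × 550 = $2249.50
Total = $4988.50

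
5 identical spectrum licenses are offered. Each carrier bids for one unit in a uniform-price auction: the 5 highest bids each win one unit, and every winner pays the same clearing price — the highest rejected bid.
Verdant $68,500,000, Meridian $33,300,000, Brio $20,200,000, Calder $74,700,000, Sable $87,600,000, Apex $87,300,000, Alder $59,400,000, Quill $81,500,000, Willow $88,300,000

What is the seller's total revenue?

Total revenue: $342,500,000

Ordering the bids: 88,300,000 (Willow), 87,600,000 (Sable), 87,300,000 (Apex), 81,500,000 (Quill), 74,700,000 (Calder), 68,500,000 (Verdant), 59,400,000 (Alder), …
Winners (5 units): Willow, Sable, Apex, Quill, Calder.
Clearing price = highest rejected bid = $68,500,000.
Total revenue = 5 × $68,500,000 = $342,500,000.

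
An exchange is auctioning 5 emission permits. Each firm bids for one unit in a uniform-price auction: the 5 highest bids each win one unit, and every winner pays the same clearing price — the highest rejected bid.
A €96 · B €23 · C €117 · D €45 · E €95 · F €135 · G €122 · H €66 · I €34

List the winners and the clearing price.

Bids ranked high→low: 135 (F), 122 (G), 117 (C), 96 (A), 95 (E), 66 (H), 45 (D), …
Top 5: F, G, C, A, E.
Clearing price = highest rejected bid = €66.

F, G, C, A, E; each pays €66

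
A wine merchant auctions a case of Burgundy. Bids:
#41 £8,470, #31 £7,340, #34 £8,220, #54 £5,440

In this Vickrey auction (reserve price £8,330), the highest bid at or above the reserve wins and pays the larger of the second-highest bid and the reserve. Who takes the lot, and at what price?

Bids in order: 8,470 (#41) > 8,220 (#34) > 7,340 (#31) > 5,440 (#54)
Highest eligible bid: #41 at £8,470.
max(second-highest £8,220, reserve £8,330) = £8,330.

#41 pays £8,330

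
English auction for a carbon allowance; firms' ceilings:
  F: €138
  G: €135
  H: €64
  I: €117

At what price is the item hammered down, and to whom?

Limits ranked: 138 (F) > 135 (G) > 117 (I) > 64 (H)
Bidding ends when G exits at €135; F takes it.

F wins at €135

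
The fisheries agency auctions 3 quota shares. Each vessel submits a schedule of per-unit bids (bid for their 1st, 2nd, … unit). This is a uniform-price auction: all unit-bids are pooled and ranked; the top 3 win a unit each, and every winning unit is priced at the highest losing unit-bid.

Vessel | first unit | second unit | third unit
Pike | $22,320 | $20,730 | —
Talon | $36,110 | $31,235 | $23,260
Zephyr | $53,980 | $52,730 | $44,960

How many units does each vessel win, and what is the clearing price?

Merging the schedules and taking the best 3: 53,980 (Zephyr-1), 52,730 (Zephyr-2), 44,960 (Zephyr-3)
The (k+1)-th unit-bid is $36,110.
Allocation: Zephyr 3.

Zephyr 3; clearing price $36,110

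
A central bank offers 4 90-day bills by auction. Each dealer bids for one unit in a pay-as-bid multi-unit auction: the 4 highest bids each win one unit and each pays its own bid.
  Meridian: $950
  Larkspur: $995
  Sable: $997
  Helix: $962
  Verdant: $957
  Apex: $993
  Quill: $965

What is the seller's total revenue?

Total revenue: $3,950

Bids ranked high→low: 997 (Sable), 995 (Larkspur), 993 (Apex), 965 (Quill), 962 (Helix), 957 (Verdant), …
Winners (4 units): Sable, Larkspur, Apex, Quill.
Total revenue = 997 + 995 + 993 + 965 = $3,950.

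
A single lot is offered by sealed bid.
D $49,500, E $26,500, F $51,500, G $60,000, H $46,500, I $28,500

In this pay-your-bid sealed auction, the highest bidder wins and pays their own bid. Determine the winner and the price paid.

G pays $60,000

Pay-your-bid sealed auction: the highest bidder wins and pays their own bid.
Sorting bids: 60,000 (G) > 51,500 (F) > 49,500 (D) > 46,500 (H) > 28,500 (I) > 26,500 (E)
G is highest → pays own bid, $60,000.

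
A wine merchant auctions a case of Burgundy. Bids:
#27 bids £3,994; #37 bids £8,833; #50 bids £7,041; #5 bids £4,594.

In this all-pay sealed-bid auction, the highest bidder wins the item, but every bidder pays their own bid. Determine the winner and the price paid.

Rule: the highest bidder wins the item, but every bidder pays their own bid.
Sorting bids: 8,833 (#37) > 7,041 (#50) > 4,594 (#5) > 3,994 (#27)
#37 is highest and takes the item; every bidder forfeits their bid.

#37 pays £8,833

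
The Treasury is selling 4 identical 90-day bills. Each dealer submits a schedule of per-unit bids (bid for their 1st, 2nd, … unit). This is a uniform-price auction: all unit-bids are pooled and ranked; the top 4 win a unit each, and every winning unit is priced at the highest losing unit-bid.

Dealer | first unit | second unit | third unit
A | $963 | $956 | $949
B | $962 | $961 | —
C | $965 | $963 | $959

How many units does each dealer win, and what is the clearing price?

A 1, B 1, C 2; clearing price $961

Pooled unit-bids ranked (top 4): 965 (C-1), 963 (A-1), 963 (C-2), 962 (B-1)
First bid not allocated: $961.
Allocation: A 1, B 1, C 2.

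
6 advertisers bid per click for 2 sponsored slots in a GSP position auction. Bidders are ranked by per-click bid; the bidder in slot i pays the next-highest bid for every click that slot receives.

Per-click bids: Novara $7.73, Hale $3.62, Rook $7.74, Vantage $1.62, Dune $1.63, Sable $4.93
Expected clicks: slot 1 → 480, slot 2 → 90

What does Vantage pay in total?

Vantage pays $0.00

Ranked by bid: $7.74 (Rook) > $7.73 (Novara) > $4.93 (Sable) > …
Vantage ranks below slot 2 → no slot, pays nothing.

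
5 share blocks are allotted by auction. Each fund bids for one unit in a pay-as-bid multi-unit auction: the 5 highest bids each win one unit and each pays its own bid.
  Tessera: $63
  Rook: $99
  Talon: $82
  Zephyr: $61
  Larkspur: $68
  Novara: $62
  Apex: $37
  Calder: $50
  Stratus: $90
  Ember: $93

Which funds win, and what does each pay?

Rook $99, Ember $93, Stratus $90, Talon $82, Larkspur $68

Ordering the bids: 99 (Rook), 93 (Ember), 90 (Stratus), 82 (Talon), 68 (Larkspur), 63 (Tessera), 62 (Novara), …
Top 5: Rook, Ember, Stratus, Talon, Larkspur.
Each winner pays its own bid: Rook $99, Ember $93, Stratus $90, Talon $82, Larkspur $68.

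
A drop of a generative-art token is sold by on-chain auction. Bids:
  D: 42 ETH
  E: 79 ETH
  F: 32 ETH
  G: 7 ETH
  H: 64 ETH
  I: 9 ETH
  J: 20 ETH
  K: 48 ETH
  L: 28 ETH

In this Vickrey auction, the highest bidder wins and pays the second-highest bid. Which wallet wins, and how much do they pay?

Rule: the highest bidder wins and pays the second-highest bid.
Sorting bids: 79 (E) > 64 (H) > 48 (K) > 42 (D) > 32 (F) > 28 (L) > …
E is highest; pays the second-highest bid, 64 ETH.

E pays 64 ETH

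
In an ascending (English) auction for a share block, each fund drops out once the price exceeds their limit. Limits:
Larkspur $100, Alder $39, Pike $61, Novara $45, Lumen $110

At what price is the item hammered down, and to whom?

Limits in order: 110 (Lumen) > 100 (Larkspur) > 61 (Pike) > 45 (Novara) > 39 (Alder)
Once the price passes $100, only Lumen is left; the hammer falls at Larkspur's limit of $100.

Lumen wins at $100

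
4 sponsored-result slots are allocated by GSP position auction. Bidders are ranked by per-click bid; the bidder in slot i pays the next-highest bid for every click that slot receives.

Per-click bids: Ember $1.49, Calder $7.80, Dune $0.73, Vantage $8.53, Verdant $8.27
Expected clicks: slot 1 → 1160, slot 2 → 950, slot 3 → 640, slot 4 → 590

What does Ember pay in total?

Ranked by bid: $8.53 (Vantage) > $8.27 (Verdant) > $7.80 (Calder) > $1.49 (Ember) > $0.73 (Dune)
Ember holds slot 4 → pays next bid $0.73 × 590 clicks = $430.70.

Ember pays $430.70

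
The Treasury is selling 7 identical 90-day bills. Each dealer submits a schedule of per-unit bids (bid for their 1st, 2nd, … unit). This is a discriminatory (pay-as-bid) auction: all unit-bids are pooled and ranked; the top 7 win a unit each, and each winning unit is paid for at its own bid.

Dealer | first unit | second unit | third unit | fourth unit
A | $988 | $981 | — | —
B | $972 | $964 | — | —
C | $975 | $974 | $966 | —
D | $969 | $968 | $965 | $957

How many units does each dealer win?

A 2, B 1, C 2, D 2

Merging the schedules and taking the best 7: 988 (A-1), 981 (A-2), 975 (C-1), 974 (C-2), 972 (B-1), 969 (D-1), 968 (D-2)
Next rejected bid: $966 (not a price — pay-as-bid).
Allocation: A 2, B 1, C 2, D 2.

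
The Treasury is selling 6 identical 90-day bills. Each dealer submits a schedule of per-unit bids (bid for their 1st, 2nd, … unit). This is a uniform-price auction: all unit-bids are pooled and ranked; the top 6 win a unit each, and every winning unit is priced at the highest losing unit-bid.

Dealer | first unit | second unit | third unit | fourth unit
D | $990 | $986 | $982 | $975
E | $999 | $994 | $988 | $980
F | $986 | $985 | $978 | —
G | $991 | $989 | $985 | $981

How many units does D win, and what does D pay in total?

Pooled unit-bids ranked (top 6): 999 (E-1), 994 (E-2), 991 (G-1), 990 (D-1), 989 (G-2), 988 (E-3)
Highest rejected unit-bid = $986.
D wins 1 unit(s) at $986 each.

D: 1 unit, pays $986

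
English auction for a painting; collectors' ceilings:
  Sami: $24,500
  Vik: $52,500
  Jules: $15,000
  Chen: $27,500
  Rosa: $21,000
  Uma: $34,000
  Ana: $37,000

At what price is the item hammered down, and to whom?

Limits ranked: 52,500 (Vik) > 37,000 (Ana) > 34,000 (Uma) > 27,500 (Chen) > 24,500 (Sami) > 21,000 (Rosa) > …
Ana is the last rival to drop out, at $37,000; Vik remains and wins at that price.

Vik wins at $37,000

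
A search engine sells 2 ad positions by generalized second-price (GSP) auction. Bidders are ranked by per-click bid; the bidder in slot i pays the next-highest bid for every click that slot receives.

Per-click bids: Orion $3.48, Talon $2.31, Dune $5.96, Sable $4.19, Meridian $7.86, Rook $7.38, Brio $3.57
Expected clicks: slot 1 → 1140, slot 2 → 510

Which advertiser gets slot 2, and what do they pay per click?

Sorting advertisers: $7.86 (Meridian) > $7.38 (Rook) > $5.96 (Dune) > …
Slot 2 goes to the second-ranked bidder, Rook, who pays the next bid down: $5.96/click.

Rook; $5.96 per click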